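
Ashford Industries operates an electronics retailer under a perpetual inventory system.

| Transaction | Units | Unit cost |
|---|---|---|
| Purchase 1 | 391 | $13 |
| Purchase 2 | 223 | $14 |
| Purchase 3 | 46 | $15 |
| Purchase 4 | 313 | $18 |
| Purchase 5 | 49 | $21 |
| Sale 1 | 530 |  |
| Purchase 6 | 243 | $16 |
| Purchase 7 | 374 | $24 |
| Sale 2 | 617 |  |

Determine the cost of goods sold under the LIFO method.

Sale 1 (530) [LIFO — newest first]: 49 @ $21 + 313 @ $18 + 46 @ $15 + 122 @ $14 = $9,061
Sale 2 (617) [LIFO — newest first]: 374 @ $24 + 243 @ $16 = $12,864
Total COGS = $9,061 + $12,864 = $21,925
Ending inventory: 391 @ $13 + 101 @ $14 = $6,497

COGS = $21,925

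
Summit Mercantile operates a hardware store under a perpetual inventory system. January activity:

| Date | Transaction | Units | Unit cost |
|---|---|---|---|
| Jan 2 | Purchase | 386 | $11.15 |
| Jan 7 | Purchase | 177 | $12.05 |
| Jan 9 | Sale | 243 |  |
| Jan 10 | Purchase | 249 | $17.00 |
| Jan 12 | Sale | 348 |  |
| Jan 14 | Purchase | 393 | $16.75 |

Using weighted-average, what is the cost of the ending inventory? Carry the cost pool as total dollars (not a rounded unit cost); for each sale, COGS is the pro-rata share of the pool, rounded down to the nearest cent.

Ending inventory = $9,647.84

After Jan 2: 386 on hand, pool $4,303.90 (≈ $11.1500 each)
After Jan 7: 563 on hand, pool $6,436.75 (≈ $11.4329 each)
Jan 9, sell 243: 243/563 × $6,436.75 → $2,778.20
After Jan 10: 569 on hand, pool $7,891.55 (≈ $13.8692 each)
Jan 12, sell 348: 348/569 × $7,891.55 → $4,826.46
After Jan 14: 614 on hand, pool $9,647.84 (≈ $15.7131 each)
Total COGS = $2,778.20 + $4,826.46 = $7,604.66
Ending inventory (cost pool remaining) = $9,647.84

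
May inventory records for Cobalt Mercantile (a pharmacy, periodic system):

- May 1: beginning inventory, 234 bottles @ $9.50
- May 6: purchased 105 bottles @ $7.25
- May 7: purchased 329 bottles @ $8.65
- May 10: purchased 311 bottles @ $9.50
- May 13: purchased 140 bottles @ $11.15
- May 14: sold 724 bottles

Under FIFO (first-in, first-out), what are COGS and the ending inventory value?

May 14, 724 sold [FIFO — oldest first]: 234 @ $9.50 + 105 @ $7.25 + 329 @ $8.65 + 56 @ $9.50 = $6,362.10
Ending inventory: 255 @ $9.50 + 140 @ $11.15 = $3,983.50
Check: goods available $10,345.60 = COGS $6,362.10 + ending $3,983.50

COGS = $6,362.10; ending inventory = $3,983.50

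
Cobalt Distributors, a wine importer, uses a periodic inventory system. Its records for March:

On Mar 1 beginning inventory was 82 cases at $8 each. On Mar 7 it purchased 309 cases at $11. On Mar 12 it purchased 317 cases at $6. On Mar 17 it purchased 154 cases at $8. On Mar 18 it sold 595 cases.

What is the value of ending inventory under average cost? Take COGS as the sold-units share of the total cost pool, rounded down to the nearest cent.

Mar 18, sell 595: 595/862 × $7,189.00 → $4,962.24
Ending inventory (cost pool remaining) = $2,226.76
Check: goods available $7,189.00 = COGS $4,962.24 + ending $2,226.76

Ending inventory = $2,226.76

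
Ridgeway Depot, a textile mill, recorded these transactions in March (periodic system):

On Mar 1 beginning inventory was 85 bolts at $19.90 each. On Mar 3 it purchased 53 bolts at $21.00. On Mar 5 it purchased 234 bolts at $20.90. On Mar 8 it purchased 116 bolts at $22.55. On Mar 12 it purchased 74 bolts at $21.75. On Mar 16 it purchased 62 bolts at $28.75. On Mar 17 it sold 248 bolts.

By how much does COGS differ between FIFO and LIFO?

$814.10

FIFO COGS: 85 @ $19.90 + 53 @ $21.00 + 110 @ $20.90 = $5,103.50
LIFO COGS: 62 @ $28.75 + 74 @ $21.75 + 112 @ $22.55 = $5,917.60
Difference = |$5,103.50 − $5,917.60| = $814.10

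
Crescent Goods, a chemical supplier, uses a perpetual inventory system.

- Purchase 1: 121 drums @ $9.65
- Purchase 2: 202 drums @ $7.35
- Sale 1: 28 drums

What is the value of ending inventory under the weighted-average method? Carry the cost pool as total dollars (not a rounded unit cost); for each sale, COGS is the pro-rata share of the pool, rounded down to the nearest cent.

After Purchase 1: 121 on hand, pool $1,167.65 (≈ $9.6500 each)
After Purchase 2: 323 on hand, pool $2,652.35 (≈ $8.2116 each)
Sale 1, sell 28: 28/323 × $2,652.35 → $229.92
Ending inventory (cost pool remaining) = $2,422.43
Check: goods available $2,652.35 = COGS $229.92 + ending $2,422.43

Ending inventory = $2,422.43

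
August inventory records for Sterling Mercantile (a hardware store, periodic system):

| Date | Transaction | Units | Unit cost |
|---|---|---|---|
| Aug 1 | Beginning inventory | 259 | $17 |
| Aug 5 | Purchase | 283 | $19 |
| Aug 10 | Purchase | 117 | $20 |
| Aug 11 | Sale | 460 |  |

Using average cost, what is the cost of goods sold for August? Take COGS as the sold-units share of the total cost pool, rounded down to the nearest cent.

COGS = $8,460.09

Aug 11, sell 460: 460/659 × $12,120.00 → $8,460.09
Ending inventory (cost pool remaining) = $3,659.91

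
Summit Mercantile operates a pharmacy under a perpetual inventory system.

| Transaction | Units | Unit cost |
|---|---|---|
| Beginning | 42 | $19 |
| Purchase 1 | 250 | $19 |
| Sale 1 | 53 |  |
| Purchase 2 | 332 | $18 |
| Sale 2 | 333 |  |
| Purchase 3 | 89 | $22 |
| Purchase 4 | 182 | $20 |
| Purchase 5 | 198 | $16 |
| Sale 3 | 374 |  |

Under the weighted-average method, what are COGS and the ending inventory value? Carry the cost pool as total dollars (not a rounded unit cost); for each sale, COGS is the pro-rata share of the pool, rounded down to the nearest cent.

COGS = $14,096.47; ending inventory = $6,193.53

After Beginning: 42 on hand, pool $798.00 (≈ $19.0000 each)
After Purchase 1: 292 on hand, pool $5,548.00 (≈ $19.0000 each)
Sale 1, sell 53: 53/292 × $5,548.00 → $1,007.00
After Purchase 2: 571 on hand, pool $10,517.00 (≈ $18.4186 each)
Sale 2, sell 333: 333/571 × $10,517.00 → $6,133.38
After Purchase 3: 327 on hand, pool $6,341.62 (≈ $19.3933 each)
After Purchase 4: 509 on hand, pool $9,981.62 (≈ $19.6103 each)
After Purchase 5: 707 on hand, pool $13,149.62 (≈ $18.5992 each)
Sale 3, sell 374: 374/707 × $13,149.62 → $6,956.09
Total COGS = $1,007.00 + $6,133.38 + $6,956.09 = $14,096.47
Ending inventory (cost pool remaining) = $6,193.53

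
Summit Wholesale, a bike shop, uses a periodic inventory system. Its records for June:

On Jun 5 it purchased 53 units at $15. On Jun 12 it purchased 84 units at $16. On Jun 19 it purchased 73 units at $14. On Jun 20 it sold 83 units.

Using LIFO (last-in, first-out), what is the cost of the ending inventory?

Ending inventory = $1,979

Jun 20, 83 sold [LIFO — newest first]: 73 @ $14 + 10 @ $16 = $1,182
Ending inventory: 53 @ $15 + 74 @ $16 = $1,979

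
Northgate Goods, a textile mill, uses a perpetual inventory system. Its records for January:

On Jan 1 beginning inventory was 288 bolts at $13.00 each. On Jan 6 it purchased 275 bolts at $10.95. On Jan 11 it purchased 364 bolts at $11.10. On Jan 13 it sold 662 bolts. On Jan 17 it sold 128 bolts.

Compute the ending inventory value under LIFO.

Jan 13, 662 sold [LIFO — newest first]: 364 @ $11.10 + 275 @ $10.95 + 23 @ $13.00 = $7,350.65
Jan 17, 128 sold [LIFO — newest first]: 128 @ $13.00 = $1,664.00
Total COGS = $7,350.65 + $1,664.00 = $9,014.65
Ending inventory: 137 @ $13.00 = $1,781.00
Check: goods available $10,795.65 = COGS $9,014.65 + ending $1,781.00

Ending inventory = $1,781.00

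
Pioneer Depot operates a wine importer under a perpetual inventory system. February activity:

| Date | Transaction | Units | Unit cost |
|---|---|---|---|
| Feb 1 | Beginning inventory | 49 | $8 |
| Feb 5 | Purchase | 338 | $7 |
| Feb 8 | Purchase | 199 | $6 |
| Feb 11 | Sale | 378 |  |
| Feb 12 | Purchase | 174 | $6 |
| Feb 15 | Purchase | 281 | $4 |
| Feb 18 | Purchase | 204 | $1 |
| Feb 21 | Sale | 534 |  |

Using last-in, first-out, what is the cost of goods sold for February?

Feb 11, 378 sold [LIFO — newest first]: 199 @ $6 + 179 @ $7 = $2,447
Feb 21, 534 sold [LIFO — newest first]: 204 @ $1 + 281 @ $4 + 49 @ $6 = $1,622
Total COGS = $2,447 + $1,622 = $4,069
Ending inventory: 49 @ $8 + 159 @ $7 + 125 @ $6 = $2,255

COGS = $4,069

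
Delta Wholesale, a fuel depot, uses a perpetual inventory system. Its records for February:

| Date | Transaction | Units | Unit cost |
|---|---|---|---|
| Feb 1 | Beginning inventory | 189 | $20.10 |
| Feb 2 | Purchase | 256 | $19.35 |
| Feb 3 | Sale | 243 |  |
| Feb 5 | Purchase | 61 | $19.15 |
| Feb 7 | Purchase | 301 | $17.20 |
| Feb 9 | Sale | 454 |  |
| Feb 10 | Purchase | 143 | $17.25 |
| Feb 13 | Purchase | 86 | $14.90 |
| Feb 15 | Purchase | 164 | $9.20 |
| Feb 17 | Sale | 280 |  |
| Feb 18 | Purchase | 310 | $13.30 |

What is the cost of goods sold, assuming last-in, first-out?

Feb 3, 243 sold [LIFO — newest first]: 243 @ $19.35 = $4,702.05
Feb 9, 454 sold [LIFO — newest first]: 301 @ $17.20 + 61 @ $19.15 + 13 @ $19.35 + 79 @ $20.10 = $8,184.80
Feb 17, 280 sold [LIFO — newest first]: 164 @ $9.20 + 86 @ $14.90 + 30 @ $17.25 = $3,307.70
Total COGS = $4,702.05 + $8,184.80 + $3,307.70 = $16,194.55
Ending inventory: 110 @ $20.10 + 113 @ $17.25 + 310 @ $13.30 = $8,283.25

COGS = $16,194.55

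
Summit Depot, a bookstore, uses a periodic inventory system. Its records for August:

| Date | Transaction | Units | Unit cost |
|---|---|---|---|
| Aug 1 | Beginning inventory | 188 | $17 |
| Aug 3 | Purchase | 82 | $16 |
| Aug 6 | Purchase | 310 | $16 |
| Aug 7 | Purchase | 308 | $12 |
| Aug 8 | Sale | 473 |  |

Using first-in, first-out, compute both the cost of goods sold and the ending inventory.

COGS = $7,756; ending inventory = $5,408

Aug 8, 473 sold [FIFO — oldest first]: 188 @ $17 + 82 @ $16 + 203 @ $16 = $7,756
Ending inventory: 107 @ $16 + 308 @ $12 = $5,408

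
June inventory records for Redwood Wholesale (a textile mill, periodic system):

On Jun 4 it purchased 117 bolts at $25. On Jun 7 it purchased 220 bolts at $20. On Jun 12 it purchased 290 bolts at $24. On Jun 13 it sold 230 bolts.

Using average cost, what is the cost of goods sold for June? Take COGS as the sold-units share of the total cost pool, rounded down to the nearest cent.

COGS = $5,240.11

Jun 13, sell 230: 230/627 × $14,285.00 → $5,240.11
Ending inventory (cost pool remaining) = $9,044.89
Check: goods available $14,285.00 = COGS $5,240.11 + ending $9,044.89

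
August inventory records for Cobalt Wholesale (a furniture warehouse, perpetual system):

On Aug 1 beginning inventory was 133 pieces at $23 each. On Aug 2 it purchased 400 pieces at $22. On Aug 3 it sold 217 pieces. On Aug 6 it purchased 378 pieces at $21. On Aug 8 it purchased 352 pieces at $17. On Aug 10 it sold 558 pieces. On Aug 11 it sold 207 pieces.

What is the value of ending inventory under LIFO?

Aug 3, 217 sold [LIFO — newest first]: 217 @ $22 = $4,774
Aug 10, 558 sold [LIFO — newest first]: 352 @ $17 + 206 @ $21 = $10,310
Aug 11, 207 sold [LIFO — newest first]: 172 @ $21 + 35 @ $22 = $4,382
Total COGS = $4,774 + $10,310 + $4,382 = $19,466
Ending inventory: 133 @ $23 + 148 @ $22 = $6,315

Ending inventory = $6,315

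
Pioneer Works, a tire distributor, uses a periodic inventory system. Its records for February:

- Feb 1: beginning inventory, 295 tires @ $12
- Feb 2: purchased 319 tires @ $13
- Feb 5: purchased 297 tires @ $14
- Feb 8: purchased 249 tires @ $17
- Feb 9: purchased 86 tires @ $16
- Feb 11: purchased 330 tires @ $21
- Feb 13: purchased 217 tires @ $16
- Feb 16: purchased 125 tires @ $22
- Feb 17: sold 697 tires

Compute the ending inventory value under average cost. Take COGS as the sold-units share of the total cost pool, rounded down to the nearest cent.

Ending inventory = $19,483.80

Feb 17, sell 697: 697/1918 × $30,606.00 → $11,122.20
Ending inventory (cost pool remaining) = $19,483.80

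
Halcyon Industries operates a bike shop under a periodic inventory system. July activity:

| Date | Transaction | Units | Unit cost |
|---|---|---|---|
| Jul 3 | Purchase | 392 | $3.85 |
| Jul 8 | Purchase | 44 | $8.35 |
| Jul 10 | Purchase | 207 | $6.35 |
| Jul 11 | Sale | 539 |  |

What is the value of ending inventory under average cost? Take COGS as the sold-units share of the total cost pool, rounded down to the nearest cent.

Ending inventory = $516.13

Jul 11, sell 539: 539/643 × $3,191.05 → $2,674.92
Ending inventory (cost pool remaining) = $516.13
Check: goods available $3,191.05 = COGS $2,674.92 + ending $516.13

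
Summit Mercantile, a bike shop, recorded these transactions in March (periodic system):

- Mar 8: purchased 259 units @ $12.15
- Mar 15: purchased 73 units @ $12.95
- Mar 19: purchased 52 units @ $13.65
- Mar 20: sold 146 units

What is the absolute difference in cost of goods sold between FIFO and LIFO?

$136.40

FIFO COGS: 146 @ $12.15 = $1,773.90
LIFO COGS: 52 @ $13.65 + 73 @ $12.95 + 21 @ $12.15 = $1,910.30
Difference = |$1,773.90 − $1,910.30| = $136.40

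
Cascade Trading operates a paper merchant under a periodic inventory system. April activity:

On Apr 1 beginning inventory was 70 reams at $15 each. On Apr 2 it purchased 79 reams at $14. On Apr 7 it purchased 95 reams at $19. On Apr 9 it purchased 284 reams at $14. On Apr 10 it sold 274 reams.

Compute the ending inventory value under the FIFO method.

Ending inventory = $3,556

Apr 10, 274 sold [FIFO — oldest first]: 70 @ $15 + 79 @ $14 + 95 @ $19 + 30 @ $14 = $4,381
Ending inventory: 254 @ $14 = $3,556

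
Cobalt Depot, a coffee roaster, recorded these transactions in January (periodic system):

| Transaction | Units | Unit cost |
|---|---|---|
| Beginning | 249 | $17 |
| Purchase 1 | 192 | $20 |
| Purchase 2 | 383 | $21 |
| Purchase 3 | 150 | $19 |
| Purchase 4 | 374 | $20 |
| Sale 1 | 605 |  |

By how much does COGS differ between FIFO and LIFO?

$514

FIFO COGS: 249 @ $17 + 192 @ $20 + 164 @ $21 = $11,517
LIFO COGS: 374 @ $20 + 150 @ $19 + 81 @ $21 = $12,031
Difference = |$11,517 − $12,031| = $514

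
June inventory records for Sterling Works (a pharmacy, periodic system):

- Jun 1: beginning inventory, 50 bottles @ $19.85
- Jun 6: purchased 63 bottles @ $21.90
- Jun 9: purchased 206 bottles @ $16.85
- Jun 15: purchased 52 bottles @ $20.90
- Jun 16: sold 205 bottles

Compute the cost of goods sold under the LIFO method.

COGS = $3,664.85

Jun 16, 205 sold [LIFO — newest first]: 52 @ $20.90 + 153 @ $16.85 = $3,664.85
Ending inventory: 50 @ $19.85 + 63 @ $21.90 + 53 @ $16.85 = $3,265.25
Check: goods available $6,930.10 = COGS $3,664.85 + ending $3,265.25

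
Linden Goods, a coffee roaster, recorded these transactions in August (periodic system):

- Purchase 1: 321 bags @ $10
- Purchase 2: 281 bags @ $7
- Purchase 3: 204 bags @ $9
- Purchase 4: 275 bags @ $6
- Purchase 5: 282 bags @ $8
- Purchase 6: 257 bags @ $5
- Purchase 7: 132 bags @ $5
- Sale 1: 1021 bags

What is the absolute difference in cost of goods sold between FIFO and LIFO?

FIFO COGS: 321 @ $10 + 281 @ $7 + 204 @ $9 + 215 @ $6 = $8,303
LIFO COGS: 132 @ $5 + 257 @ $5 + 282 @ $8 + 275 @ $6 + 75 @ $9 = $6,526
Difference = |$8,303 − $6,526| = $1,777

$1,777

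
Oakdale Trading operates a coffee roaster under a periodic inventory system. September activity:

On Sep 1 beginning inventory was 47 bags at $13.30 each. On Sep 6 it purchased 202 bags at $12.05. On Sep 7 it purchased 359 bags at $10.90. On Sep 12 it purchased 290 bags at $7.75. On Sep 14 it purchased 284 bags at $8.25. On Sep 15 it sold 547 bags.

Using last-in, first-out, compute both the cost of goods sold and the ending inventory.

COGS = $4,381.25; ending inventory = $7,181.55

Sep 15, 547 sold [LIFO — newest first]: 284 @ $8.25 + 263 @ $7.75 = $4,381.25
Ending inventory: 47 @ $13.30 + 202 @ $12.05 + 359 @ $10.90 + 27 @ $7.75 = $7,181.55
Check: goods available $11,562.80 = COGS $4,381.25 + ending $7,181.55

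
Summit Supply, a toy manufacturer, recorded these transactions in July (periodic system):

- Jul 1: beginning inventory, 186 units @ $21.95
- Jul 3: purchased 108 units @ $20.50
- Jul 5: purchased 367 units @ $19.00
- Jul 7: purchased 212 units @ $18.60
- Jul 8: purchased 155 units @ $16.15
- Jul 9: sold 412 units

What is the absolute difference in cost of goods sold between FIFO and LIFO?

FIFO COGS: 186 @ $21.95 + 108 @ $20.50 + 118 @ $19.00 = $8,538.70
LIFO COGS: 155 @ $16.15 + 212 @ $18.60 + 45 @ $19.00 = $7,301.45
Difference = |$8,538.70 − $7,301.45| = $1,237.25

$1,237.25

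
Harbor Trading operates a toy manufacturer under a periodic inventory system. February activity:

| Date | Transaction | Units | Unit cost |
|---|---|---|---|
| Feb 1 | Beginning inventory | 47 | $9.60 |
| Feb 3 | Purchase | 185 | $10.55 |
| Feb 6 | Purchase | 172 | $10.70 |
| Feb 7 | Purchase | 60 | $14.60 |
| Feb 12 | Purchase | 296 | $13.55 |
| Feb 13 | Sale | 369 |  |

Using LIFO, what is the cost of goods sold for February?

Feb 13, 369 sold [LIFO — newest first]: 296 @ $13.55 + 60 @ $14.60 + 13 @ $10.70 = $5,025.90
Ending inventory: 47 @ $9.60 + 185 @ $10.55 + 159 @ $10.70 = $4,104.25
Check: goods available $9,130.15 = COGS $5,025.90 + ending $4,104.25

COGS = $5,025.90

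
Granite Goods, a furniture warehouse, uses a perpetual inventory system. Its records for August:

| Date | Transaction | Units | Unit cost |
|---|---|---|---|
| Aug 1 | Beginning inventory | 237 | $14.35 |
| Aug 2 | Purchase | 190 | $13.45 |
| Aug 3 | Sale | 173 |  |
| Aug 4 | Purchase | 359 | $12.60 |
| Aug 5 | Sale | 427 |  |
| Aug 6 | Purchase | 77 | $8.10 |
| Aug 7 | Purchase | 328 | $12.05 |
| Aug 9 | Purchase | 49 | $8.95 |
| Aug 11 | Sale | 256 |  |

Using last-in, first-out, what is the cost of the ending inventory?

Aug 3, 173 sold [LIFO — newest first]: 173 @ $13.45 = $2,326.85
Aug 5, 427 sold [LIFO — newest first]: 359 @ $12.60 + 17 @ $13.45 + 51 @ $14.35 = $5,483.90
Aug 11, 256 sold [LIFO — newest first]: 49 @ $8.95 + 207 @ $12.05 = $2,932.90
Total COGS = $2,326.85 + $5,483.90 + $2,932.90 = $10,743.65
Ending inventory: 186 @ $14.35 + 77 @ $8.10 + 121 @ $12.05 = $4,750.85

Ending inventory = $4,750.85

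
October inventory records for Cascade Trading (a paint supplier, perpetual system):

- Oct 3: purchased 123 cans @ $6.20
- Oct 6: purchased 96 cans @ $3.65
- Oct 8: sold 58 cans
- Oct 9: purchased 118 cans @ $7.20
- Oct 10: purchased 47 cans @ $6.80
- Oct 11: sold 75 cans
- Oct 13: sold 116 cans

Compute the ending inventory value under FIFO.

Ending inventory = $953.20

Oct 8, 58 sold [FIFO — oldest first]: 58 @ $6.20 = $359.60
Oct 11, 75 sold [FIFO — oldest first]: 65 @ $6.20 + 10 @ $3.65 = $439.50
Oct 13, 116 sold [FIFO — oldest first]: 86 @ $3.65 + 30 @ $7.20 = $529.90
Total COGS = $359.60 + $439.50 + $529.90 = $1,329.00
Ending inventory: 88 @ $7.20 + 47 @ $6.80 = $953.20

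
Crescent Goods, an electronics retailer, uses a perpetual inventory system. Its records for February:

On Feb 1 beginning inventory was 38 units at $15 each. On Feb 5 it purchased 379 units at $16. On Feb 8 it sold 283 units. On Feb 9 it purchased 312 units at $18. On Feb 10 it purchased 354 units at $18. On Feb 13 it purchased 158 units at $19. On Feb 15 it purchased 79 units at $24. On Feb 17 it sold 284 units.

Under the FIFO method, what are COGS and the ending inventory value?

COGS = $9,334; ending inventory = $14,186

Feb 8, 283 sold [FIFO — oldest first]: 38 @ $15 + 245 @ $16 = $4,490
Feb 17, 284 sold [FIFO — oldest first]: 134 @ $16 + 150 @ $18 = $4,844
Total COGS = $4,490 + $4,844 = $9,334
Ending inventory: 162 @ $18 + 354 @ $18 + 158 @ $19 + 79 @ $24 = $14,186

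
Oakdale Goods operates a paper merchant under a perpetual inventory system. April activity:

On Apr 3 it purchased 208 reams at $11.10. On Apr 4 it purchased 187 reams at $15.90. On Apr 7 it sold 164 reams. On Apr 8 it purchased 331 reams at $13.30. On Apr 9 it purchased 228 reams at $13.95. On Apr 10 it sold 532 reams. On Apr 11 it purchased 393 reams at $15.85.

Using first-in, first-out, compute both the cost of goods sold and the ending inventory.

COGS = $9,285.40; ending inventory = $9,808.65

Apr 7, 164 sold [FIFO — oldest first]: 164 @ $11.10 = $1,820.40
Apr 10, 532 sold [FIFO — oldest first]: 44 @ $11.10 + 187 @ $15.90 + 301 @ $13.30 = $7,465.00
Total COGS = $1,820.40 + $7,465.00 = $9,285.40
Ending inventory: 30 @ $13.30 + 228 @ $13.95 + 393 @ $15.85 = $9,808.65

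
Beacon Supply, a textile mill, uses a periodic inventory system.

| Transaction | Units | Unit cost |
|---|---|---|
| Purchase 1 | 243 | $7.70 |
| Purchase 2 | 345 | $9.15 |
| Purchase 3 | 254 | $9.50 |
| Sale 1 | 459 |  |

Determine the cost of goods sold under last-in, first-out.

COGS = $4,288.75

Sale 1 (459) [LIFO — newest first]: 254 @ $9.50 + 205 @ $9.15 = $4,288.75
Ending inventory: 243 @ $7.70 + 140 @ $9.15 = $3,152.10
Check: goods available $7,440.85 = COGS $4,288.75 + ending $3,152.10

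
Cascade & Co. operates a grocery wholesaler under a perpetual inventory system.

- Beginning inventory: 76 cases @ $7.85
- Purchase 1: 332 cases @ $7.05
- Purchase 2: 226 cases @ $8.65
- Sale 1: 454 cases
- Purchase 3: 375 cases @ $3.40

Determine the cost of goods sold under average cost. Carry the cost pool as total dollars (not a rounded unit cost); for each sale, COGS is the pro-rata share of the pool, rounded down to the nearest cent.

COGS = $3,503.17

After Beginning: 76 on hand, pool $596.60 (≈ $7.8500 each)
After Purchase 1: 408 on hand, pool $2,937.20 (≈ $7.1990 each)
After Purchase 2: 634 on hand, pool $4,892.10 (≈ $7.7162 each)
Sale 1, sell 454: 454/634 × $4,892.10 → $3,503.17
After Purchase 3: 555 on hand, pool $2,663.93 (≈ $4.7999 each)
Ending inventory (cost pool remaining) = $2,663.93
Check: goods available $6,167.10 = COGS $3,503.17 + ending $2,663.93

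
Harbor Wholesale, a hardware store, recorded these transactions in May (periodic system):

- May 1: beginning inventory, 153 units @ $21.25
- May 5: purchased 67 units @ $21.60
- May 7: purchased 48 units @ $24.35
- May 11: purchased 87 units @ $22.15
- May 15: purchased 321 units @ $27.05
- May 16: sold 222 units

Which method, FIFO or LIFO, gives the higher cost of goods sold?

FIFO COGS: 153 @ $21.25 + 67 @ $21.60 + 2 @ $24.35 = $4,747.15
LIFO COGS: 222 @ $27.05 = $6,005.10

LIFO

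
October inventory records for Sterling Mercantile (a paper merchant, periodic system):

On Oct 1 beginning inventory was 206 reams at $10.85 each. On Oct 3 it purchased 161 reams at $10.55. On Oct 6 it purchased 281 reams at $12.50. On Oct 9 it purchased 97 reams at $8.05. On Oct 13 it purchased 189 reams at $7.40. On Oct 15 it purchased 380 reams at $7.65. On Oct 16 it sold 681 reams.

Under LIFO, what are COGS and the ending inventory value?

Oct 16, 681 sold [LIFO — newest first]: 380 @ $7.65 + 189 @ $7.40 + 97 @ $8.05 + 15 @ $12.50 = $5,273.95
Ending inventory: 206 @ $10.85 + 161 @ $10.55 + 266 @ $12.50 = $7,258.65
Check: goods available $12,532.60 = COGS $5,273.95 + ending $7,258.65

COGS = $5,273.95; ending inventory = $7,258.65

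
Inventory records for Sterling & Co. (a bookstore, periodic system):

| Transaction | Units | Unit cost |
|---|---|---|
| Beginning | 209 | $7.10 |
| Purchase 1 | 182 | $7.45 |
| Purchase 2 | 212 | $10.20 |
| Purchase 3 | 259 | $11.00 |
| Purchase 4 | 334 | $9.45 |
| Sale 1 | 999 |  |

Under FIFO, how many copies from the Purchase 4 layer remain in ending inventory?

197

Sale 1 (999) [FIFO — oldest first]: 209 @ $7.10 + 182 @ $7.45 + 212 @ $10.20 + 259 @ $11.00 + 137 @ $9.45 = $9,145.85
Ending inventory: 197 @ $9.45 = $1,861.65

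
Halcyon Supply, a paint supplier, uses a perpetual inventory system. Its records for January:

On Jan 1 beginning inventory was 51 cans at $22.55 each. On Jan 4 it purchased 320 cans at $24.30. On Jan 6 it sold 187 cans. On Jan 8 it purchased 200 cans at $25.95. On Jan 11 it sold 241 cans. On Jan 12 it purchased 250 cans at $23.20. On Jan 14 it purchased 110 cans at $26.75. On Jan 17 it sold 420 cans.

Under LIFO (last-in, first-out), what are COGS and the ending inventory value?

Jan 6, 187 sold [LIFO — newest first]: 187 @ $24.30 = $4,544.10
Jan 11, 241 sold [LIFO — newest first]: 200 @ $25.95 + 41 @ $24.30 = $6,186.30
Jan 17, 420 sold [LIFO — newest first]: 110 @ $26.75 + 250 @ $23.20 + 60 @ $24.30 = $10,200.50
Total COGS = $4,544.10 + $6,186.30 + $10,200.50 = $20,930.90
Ending inventory: 51 @ $22.55 + 32 @ $24.30 = $1,927.65
Check: goods available $22,858.55 = COGS $20,930.90 + ending $1,927.65

COGS = $20,930.90; ending inventory = $1,927.65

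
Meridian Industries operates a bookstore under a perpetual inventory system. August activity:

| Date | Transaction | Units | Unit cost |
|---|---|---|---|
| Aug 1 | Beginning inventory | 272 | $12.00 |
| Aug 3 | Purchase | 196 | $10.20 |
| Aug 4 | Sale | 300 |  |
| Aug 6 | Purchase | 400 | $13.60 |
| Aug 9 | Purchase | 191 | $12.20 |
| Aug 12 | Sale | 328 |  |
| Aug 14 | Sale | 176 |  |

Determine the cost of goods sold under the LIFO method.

COGS = $9,834.20

Aug 4, 300 sold [LIFO — newest first]: 196 @ $10.20 + 104 @ $12.00 = $3,247.20
Aug 12, 328 sold [LIFO — newest first]: 191 @ $12.20 + 137 @ $13.60 = $4,193.40
Aug 14, 176 sold [LIFO — newest first]: 176 @ $13.60 = $2,393.60
Total COGS = $3,247.20 + $4,193.40 + $2,393.60 = $9,834.20
Ending inventory: 168 @ $12.00 + 87 @ $13.60 = $3,199.20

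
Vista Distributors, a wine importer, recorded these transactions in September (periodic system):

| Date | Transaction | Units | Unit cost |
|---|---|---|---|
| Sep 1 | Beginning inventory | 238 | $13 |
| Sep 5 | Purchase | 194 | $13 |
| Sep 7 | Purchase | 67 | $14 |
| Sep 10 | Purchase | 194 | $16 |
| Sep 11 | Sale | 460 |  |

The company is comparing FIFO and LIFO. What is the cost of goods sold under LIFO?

FIFO COGS: 238 @ $13 + 194 @ $13 + 28 @ $14 = $6,008
LIFO COGS: 194 @ $16 + 67 @ $14 + 194 @ $13 + 5 @ $13 = $6,629

COGS = $6,629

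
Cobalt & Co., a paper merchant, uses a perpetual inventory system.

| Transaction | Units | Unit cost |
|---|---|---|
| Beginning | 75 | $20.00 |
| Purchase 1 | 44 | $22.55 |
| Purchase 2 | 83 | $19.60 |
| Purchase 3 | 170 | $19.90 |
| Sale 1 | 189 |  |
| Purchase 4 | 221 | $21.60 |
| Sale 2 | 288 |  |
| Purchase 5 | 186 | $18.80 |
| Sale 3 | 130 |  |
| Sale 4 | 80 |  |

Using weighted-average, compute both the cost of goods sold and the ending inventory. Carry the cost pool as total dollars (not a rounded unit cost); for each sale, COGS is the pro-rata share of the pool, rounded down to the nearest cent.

COGS = $13,966.79; ending inventory = $1,805.61

After Beginning: 75 on hand, pool $1,500.00 (≈ $20.0000 each)
After Purchase 1: 119 on hand, pool $2,492.20 (≈ $20.9429 each)
After Purchase 2: 202 on hand, pool $4,119.00 (≈ $20.3911 each)
After Purchase 3: 372 on hand, pool $7,502.00 (≈ $20.1667 each)
Sale 1, sell 189: 189/372 × $7,502.00 → $3,811.50
After Purchase 4: 404 on hand, pool $8,464.10 (≈ $20.9507 each)
Sale 2, sell 288: 288/404 × $8,464.10 → $6,033.81
After Purchase 5: 302 on hand, pool $5,927.09 (≈ $19.6261 each)
Sale 3, sell 130: 130/302 × $5,927.09 → $2,551.39
Sale 4, sell 80: 80/172 × $3,375.70 → $1,570.09
Total COGS = $3,811.50 + $6,033.81 + $2,551.39 + $1,570.09 = $13,966.79
Ending inventory (cost pool remaining) = $1,805.61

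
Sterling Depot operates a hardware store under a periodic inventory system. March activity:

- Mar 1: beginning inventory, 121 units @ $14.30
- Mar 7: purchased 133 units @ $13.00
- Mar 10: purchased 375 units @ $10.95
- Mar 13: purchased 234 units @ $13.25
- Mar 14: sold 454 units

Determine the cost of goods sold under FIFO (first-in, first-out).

Mar 14, 454 sold [FIFO — oldest first]: 121 @ $14.30 + 133 @ $13.00 + 200 @ $10.95 = $5,649.30
Ending inventory: 175 @ $10.95 + 234 @ $13.25 = $5,016.75
Check: goods available $10,666.05 = COGS $5,649.30 + ending $5,016.75

COGS = $5,649.30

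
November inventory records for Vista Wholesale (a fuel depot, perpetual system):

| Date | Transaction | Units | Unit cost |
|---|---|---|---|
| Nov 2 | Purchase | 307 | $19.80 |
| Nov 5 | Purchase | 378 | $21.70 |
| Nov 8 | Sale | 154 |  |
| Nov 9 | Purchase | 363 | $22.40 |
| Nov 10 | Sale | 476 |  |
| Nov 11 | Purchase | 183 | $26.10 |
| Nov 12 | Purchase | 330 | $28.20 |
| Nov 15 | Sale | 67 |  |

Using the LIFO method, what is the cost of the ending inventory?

Ending inventory = $20,680.20

Nov 8, 154 sold [LIFO — newest first]: 154 @ $21.70 = $3,341.80
Nov 10, 476 sold [LIFO — newest first]: 363 @ $22.40 + 113 @ $21.70 = $10,583.30
Nov 15, 67 sold [LIFO — newest first]: 67 @ $28.20 = $1,889.40
Total COGS = $3,341.80 + $10,583.30 + $1,889.40 = $15,814.50
Ending inventory: 307 @ $19.80 + 111 @ $21.70 + 183 @ $26.10 + 263 @ $28.20 = $20,680.20
Check: goods available $36,494.70 = COGS $15,814.50 + ending $20,680.20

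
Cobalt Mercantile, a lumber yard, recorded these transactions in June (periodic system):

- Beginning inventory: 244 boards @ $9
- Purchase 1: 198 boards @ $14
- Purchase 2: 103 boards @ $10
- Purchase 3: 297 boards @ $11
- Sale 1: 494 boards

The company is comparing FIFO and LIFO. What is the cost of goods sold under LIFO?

COGS = $5,613

FIFO COGS: 244 @ $9 + 198 @ $14 + 52 @ $10 = $5,488
LIFO COGS: 297 @ $11 + 103 @ $10 + 94 @ $14 = $5,613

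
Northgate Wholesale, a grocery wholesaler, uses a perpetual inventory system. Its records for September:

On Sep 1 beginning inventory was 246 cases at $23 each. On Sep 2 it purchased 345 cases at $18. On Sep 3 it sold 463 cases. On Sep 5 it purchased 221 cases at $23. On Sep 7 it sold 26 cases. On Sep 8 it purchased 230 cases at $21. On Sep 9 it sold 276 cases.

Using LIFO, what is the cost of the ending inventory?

Sep 3, 463 sold [LIFO — newest first]: 345 @ $18 + 118 @ $23 = $8,924
Sep 7, 26 sold [LIFO — newest first]: 26 @ $23 = $598
Sep 9, 276 sold [LIFO — newest first]: 230 @ $21 + 46 @ $23 = $5,888
Total COGS = $8,924 + $598 + $5,888 = $15,410
Ending inventory: 128 @ $23 + 149 @ $23 = $6,371

Ending inventory = $6,371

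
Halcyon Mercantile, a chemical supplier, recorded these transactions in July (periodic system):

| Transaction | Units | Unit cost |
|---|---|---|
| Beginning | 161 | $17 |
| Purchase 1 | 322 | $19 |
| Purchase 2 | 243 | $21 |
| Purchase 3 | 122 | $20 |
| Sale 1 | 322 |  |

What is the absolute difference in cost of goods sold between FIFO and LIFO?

$844

FIFO COGS: 161 @ $17 + 161 @ $19 = $5,796
LIFO COGS: 122 @ $20 + 200 @ $21 = $6,640
Difference = |$5,796 − $6,640| = $844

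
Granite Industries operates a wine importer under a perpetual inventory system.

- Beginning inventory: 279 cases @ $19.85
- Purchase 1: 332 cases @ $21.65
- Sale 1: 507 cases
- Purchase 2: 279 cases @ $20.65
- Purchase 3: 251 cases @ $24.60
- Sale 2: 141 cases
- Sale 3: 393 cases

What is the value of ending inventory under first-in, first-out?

Sale 1 (507) [FIFO — oldest first]: 279 @ $19.85 + 228 @ $21.65 = $10,474.35
Sale 2 (141) [FIFO — oldest first]: 104 @ $21.65 + 37 @ $20.65 = $3,015.65
Sale 3 (393) [FIFO — oldest first]: 242 @ $20.65 + 151 @ $24.60 = $8,711.90
Total COGS = $10,474.35 + $3,015.65 + $8,711.90 = $22,201.90
Ending inventory: 100 @ $24.60 = $2,460.00

Ending inventory = $2,460.00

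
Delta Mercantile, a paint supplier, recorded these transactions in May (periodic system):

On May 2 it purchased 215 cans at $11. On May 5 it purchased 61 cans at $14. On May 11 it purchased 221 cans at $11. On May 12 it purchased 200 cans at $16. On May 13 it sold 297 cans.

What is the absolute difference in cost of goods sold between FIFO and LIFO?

FIFO COGS: 215 @ $11 + 61 @ $14 + 21 @ $11 = $3,450
LIFO COGS: 200 @ $16 + 97 @ $11 = $4,267
Difference = |$3,450 − $4,267| = $817

$817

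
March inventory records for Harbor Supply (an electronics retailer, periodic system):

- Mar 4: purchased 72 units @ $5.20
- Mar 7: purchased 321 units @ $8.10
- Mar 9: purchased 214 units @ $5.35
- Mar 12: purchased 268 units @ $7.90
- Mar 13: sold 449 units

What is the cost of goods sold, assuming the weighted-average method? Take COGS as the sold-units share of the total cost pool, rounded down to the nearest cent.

Mar 13, sell 449: 449/875 × $6,236.60 → $3,200.26
Ending inventory (cost pool remaining) = $3,036.34
Check: goods available $6,236.60 = COGS $3,200.26 + ending $3,036.34

COGS = $3,200.26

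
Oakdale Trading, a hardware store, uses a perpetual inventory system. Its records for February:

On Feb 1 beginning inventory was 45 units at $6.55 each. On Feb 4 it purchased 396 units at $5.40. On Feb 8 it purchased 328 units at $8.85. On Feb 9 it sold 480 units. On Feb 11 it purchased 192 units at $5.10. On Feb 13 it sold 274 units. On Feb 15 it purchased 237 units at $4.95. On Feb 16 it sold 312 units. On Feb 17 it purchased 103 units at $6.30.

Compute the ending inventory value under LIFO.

Ending inventory = $1,413.45

Feb 9, 480 sold [LIFO — newest first]: 328 @ $8.85 + 152 @ $5.40 = $3,723.60
Feb 13, 274 sold [LIFO — newest first]: 192 @ $5.10 + 82 @ $5.40 = $1,422.00
Feb 16, 312 sold [LIFO — newest first]: 237 @ $4.95 + 75 @ $5.40 = $1,578.15
Total COGS = $3,723.60 + $1,422.00 + $1,578.15 = $6,723.75
Ending inventory: 45 @ $6.55 + 87 @ $5.40 + 103 @ $6.30 = $1,413.45
Check: goods available $8,137.20 = COGS $6,723.75 + ending $1,413.45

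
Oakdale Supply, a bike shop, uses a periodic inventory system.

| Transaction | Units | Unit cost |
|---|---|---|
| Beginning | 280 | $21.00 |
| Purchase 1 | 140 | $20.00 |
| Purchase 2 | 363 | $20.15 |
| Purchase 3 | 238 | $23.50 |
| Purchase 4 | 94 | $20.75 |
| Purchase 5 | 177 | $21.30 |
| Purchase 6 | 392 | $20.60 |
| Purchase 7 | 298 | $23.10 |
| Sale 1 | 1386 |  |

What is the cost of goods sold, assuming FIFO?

Sale 1 (1386) [FIFO — oldest first]: 280 @ $21.00 + 140 @ $20.00 + 363 @ $20.15 + 238 @ $23.50 + 94 @ $20.75 + 177 @ $21.30 + 94 @ $20.60 = $29,244.45
Ending inventory: 298 @ $20.60 + 298 @ $23.10 = $13,022.60

COGS = $29,244.45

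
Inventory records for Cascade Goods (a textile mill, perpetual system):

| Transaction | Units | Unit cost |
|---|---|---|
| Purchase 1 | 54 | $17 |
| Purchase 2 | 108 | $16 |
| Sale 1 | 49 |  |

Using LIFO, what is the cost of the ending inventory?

Sale 1 (49) [LIFO — newest first]: 49 @ $16 = $784
Ending inventory: 54 @ $17 + 59 @ $16 = $1,862
Check: goods available $2,646 = COGS $784 + ending $1,862

Ending inventory = $1,862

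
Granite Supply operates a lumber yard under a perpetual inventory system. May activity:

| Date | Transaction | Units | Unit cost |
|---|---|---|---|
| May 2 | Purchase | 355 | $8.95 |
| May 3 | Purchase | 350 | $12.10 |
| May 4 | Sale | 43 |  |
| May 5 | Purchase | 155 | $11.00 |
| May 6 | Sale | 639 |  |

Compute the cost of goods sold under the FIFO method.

COGS = $7,133.95

May 4, 43 sold [FIFO — oldest first]: 43 @ $8.95 = $384.85
May 6, 639 sold [FIFO — oldest first]: 312 @ $8.95 + 327 @ $12.10 = $6,749.10
Total COGS = $384.85 + $6,749.10 = $7,133.95
Ending inventory: 23 @ $12.10 + 155 @ $11.00 = $1,983.30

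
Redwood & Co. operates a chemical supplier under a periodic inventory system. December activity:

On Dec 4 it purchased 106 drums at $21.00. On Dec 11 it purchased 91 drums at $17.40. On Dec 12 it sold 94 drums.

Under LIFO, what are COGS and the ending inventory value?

COGS = $1,646.40; ending inventory = $2,163.00

Dec 12, 94 sold [LIFO — newest first]: 91 @ $17.40 + 3 @ $21.00 = $1,646.40
Ending inventory: 103 @ $21.00 = $2,163.00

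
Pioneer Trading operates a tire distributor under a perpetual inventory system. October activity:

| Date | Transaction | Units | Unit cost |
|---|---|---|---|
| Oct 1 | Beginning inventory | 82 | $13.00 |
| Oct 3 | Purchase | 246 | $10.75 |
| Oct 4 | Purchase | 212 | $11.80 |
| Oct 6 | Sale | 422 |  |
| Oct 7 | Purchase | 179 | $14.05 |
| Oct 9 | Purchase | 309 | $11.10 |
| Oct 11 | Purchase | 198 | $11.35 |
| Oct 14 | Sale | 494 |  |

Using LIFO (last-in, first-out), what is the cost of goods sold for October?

COGS = $10,292.00

Oct 6, 422 sold [LIFO — newest first]: 212 @ $11.80 + 210 @ $10.75 = $4,759.10
Oct 14, 494 sold [LIFO — newest first]: 198 @ $11.35 + 296 @ $11.10 = $5,532.90
Total COGS = $4,759.10 + $5,532.90 = $10,292.00
Ending inventory: 82 @ $13.00 + 36 @ $10.75 + 179 @ $14.05 + 13 @ $11.10 = $4,112.25
Check: goods available $14,404.25 = COGS $10,292.00 + ending $4,112.25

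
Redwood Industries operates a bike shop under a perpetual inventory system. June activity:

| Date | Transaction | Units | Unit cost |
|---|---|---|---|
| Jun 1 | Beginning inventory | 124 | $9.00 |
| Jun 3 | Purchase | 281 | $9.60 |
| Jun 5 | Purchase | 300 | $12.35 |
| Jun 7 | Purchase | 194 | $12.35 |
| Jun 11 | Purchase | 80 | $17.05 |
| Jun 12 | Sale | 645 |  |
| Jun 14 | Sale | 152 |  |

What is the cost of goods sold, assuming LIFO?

COGS = $9,605.70

Jun 12, 645 sold [LIFO — newest first]: 80 @ $17.05 + 194 @ $12.35 + 300 @ $12.35 + 71 @ $9.60 = $8,146.50
Jun 14, 152 sold [LIFO — newest first]: 152 @ $9.60 = $1,459.20
Total COGS = $8,146.50 + $1,459.20 = $9,605.70
Ending inventory: 124 @ $9.00 + 58 @ $9.60 = $1,672.80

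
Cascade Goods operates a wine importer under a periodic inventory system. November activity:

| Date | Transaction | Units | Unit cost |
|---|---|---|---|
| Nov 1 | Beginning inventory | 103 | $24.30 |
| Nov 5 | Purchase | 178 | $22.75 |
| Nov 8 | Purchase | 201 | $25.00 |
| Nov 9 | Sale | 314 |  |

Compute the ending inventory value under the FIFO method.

Ending inventory = $4,200.00

Nov 9, 314 sold [FIFO — oldest first]: 103 @ $24.30 + 178 @ $22.75 + 33 @ $25.00 = $7,377.40
Ending inventory: 168 @ $25.00 = $4,200.00
Check: goods available $11,577.40 = COGS $7,377.40 + ending $4,200.00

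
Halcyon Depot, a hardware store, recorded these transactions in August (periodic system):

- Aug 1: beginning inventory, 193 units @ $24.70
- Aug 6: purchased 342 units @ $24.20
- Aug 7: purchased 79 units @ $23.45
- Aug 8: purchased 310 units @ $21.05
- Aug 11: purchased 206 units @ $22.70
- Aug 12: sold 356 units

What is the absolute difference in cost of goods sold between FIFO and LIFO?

FIFO COGS: 193 @ $24.70 + 163 @ $24.20 = $8,711.70
LIFO COGS: 206 @ $22.70 + 150 @ $21.05 = $7,833.70
Difference = |$8,711.70 − $7,833.70| = $878.00

$878.00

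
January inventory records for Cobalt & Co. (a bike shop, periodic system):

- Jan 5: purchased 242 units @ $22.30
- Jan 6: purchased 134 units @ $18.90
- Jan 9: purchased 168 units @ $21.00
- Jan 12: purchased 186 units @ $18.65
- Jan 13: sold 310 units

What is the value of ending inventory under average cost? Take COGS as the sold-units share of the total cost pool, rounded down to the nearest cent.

Ending inventory = $8,587.62

Jan 13, sell 310: 310/730 × $14,926.10 → $6,338.48
Ending inventory (cost pool remaining) = $8,587.62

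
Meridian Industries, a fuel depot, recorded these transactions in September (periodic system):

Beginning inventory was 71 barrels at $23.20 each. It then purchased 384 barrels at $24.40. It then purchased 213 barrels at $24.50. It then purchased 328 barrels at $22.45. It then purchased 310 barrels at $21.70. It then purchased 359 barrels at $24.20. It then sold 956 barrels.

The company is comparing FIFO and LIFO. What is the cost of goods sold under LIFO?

FIFO COGS: 71 @ $23.20 + 384 @ $24.40 + 213 @ $24.50 + 288 @ $22.45 = $22,700.90
LIFO COGS: 359 @ $24.20 + 310 @ $21.70 + 287 @ $22.45 = $21,857.95

COGS = $21,857.95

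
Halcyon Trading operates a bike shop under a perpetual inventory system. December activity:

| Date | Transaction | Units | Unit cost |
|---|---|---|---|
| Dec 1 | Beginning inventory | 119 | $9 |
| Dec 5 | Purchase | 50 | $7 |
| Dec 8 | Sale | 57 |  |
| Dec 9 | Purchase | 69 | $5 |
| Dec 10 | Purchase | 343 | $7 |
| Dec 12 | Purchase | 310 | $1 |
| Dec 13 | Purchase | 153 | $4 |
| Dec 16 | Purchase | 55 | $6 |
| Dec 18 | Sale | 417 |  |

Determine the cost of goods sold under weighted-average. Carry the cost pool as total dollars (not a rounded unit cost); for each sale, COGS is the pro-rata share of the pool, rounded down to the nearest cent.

After Dec 1: 119 on hand, pool $1,071.00 (≈ $9.0000 each)
After Dec 5: 169 on hand, pool $1,421.00 (≈ $8.4083 each)
Dec 8, sell 57: 57/169 × $1,421.00 → $479.27
After Dec 9: 181 on hand, pool $1,286.73 (≈ $7.1090 each)
After Dec 10: 524 on hand, pool $3,687.73 (≈ $7.0377 each)
After Dec 12: 834 on hand, pool $3,997.73 (≈ $4.7934 each)
After Dec 13: 987 on hand, pool $4,609.73 (≈ $4.6704 each)
After Dec 16: 1042 on hand, pool $4,939.73 (≈ $4.7406 each)
Dec 18, sell 417: 417/1042 × $4,939.73 → $1,976.84
Total COGS = $479.27 + $1,976.84 = $2,456.11
Ending inventory (cost pool remaining) = $2,962.89
Check: goods available $5,419.00 = COGS $2,456.11 + ending $2,962.89

COGS = $2,456.11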